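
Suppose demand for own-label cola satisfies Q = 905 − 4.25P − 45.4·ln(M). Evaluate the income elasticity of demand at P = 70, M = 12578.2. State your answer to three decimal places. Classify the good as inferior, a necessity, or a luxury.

At P = 70, M = 12578.2: Q = 178.937.
Holding P constant, ∂Q/∂M = -45.4/M = -0.00360942.
η_M = (∂Q/∂M)·(M/Q) = -0.00360942 × (12578.2/178.937) = -0.254.
Since η < 0, this is an inferior good.

-0.254 (inferior good)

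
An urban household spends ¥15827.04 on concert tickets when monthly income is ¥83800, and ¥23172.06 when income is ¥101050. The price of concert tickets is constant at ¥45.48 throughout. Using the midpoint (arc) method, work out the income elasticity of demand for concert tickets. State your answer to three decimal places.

2.018

With a constant price, Q₁ = 15827.04/45.48 = 348.000 and Q₂ = 23172.06/45.48 = 509.500 (equivalently, work directly with expenditure since P cancels).
Midpoint %ΔQ = (23172.06 − 15827.04)/19499.55 = 0.37668; midpoint %ΔI = (101050 − 83800)/92425 = 0.18664.
η = 0.37668 / 0.18664 = 2.018.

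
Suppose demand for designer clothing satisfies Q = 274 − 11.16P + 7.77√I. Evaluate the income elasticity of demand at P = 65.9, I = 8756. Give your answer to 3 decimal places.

1.369

At P = 65.9, I = 8756: Q = 265.622.
Holding P constant, ∂Q/∂I = 7.77/(2√I) = 0.0415182.
η_I = (∂Q/∂I)·(I/Q) = 0.0415182 × (8756/265.622) = 1.369.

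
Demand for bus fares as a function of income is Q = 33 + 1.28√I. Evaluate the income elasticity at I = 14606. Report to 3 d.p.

0.412

At I = 14606: Q = 187.695.
dQ/dI = 1.28/(2√I) = 0.00529559 at this income.
η = (dQ/dI)·(I/Q) = 0.00529559 × (14606/187.695) = 0.412.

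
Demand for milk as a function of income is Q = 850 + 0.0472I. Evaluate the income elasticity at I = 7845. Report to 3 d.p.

0.303

At I = 7845: Q = 1220.284.
dQ/dI = 0.0472.
η = (dQ/dI)·(I/Q) = 0.0472 × (7845/1220.284) = 0.303.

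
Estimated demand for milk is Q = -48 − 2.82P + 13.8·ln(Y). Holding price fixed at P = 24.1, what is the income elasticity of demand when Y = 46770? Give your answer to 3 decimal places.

At P = 24.1, Y = 46770: Q = 32.429.
Holding P constant, ∂Q/∂Y = 13.8/Y = 0.000295061.
η_Y = (∂Q/∂Y)·(Y/Q) = 0.000295061 × (46770/32.429) = 0.426.

0.426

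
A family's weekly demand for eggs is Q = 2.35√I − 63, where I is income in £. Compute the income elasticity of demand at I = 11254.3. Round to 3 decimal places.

At I = 11254.3: Q = 186.303.
dQ/dI = 2.35/(2√I) = 0.0110759 at this income.
η = (dQ/dI)·(I/Q) = 0.0110759 × (11254.3/186.303) = 0.669.

0.669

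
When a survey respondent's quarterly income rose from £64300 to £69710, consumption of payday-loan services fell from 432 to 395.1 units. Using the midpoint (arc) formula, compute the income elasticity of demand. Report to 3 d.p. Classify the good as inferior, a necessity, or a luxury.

ΔQ = 395.1 − 432 = -36.9; midpoint Q̄ = (432 + 395.1)/2 = 413.55.
ΔI = 69710 − 64300 = 5410; midpoint Ī = (64300 + 69710)/2 = 67005.
η = (ΔQ/Q̄) ÷ (ΔI/Ī) = (-36.9/413.55) ÷ (5410/67005) = -1.105.
η < 0 ⇒ inferior good.

-1.105 (inferior good)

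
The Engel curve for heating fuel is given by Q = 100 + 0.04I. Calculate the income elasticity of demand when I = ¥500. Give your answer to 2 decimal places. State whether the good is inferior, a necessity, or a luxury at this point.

At I = 500: Q = 120.000.
dQ/dI = 0.04.
η = (dQ/dI)·(I/Q) = 0.04 × (500/120.000) = 0.17.
Since 0 < η < 1, the good is a necessity.

0.17 (necessity)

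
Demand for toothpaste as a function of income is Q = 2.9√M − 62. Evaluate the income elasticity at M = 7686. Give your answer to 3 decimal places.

0.661

At M = 7686: Q = 192.243.
dQ/dM = 2.9/(2√M) = 0.0165393 at this income.
η = (dQ/dM)·(M/Q) = 0.0165393 × (7686/192.243) = 0.661.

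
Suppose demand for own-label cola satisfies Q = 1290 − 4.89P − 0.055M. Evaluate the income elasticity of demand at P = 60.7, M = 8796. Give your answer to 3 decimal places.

-0.950

At P = 60.7, M = 8796: Q = 509.397.
Holding P constant, ∂Q/∂M = −0.055.
η_M = (∂Q/∂M)·(M/Q) = -0.055 × (8796/509.397) = -0.950.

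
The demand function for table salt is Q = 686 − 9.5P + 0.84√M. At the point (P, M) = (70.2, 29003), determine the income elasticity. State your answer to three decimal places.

At P = 70.2, M = 29003: Q = 162.154.
Holding P constant, ∂Q/∂M = 0.84/(2√M) = 0.0024662.
η_M = (∂Q/∂M)·(M/Q) = 0.0024662 × (29003/162.154) = 0.441.

0.441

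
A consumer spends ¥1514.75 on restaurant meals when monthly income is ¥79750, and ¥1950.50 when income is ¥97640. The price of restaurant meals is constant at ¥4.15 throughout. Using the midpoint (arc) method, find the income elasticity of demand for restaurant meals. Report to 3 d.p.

1.247

With a constant price, Q₁ = 1514.75/4.15 = 365.000 and Q₂ = 1950.50/4.15 = 470.000 (equivalently, work directly with expenditure since P cancels).
Midpoint %ΔQ = (1950.50 − 1514.75)/1732.63 = 0.25150; midpoint %ΔI = (97640 − 79750)/88695 = 0.20170.
η = 0.25150 / 0.20170 = 1.247.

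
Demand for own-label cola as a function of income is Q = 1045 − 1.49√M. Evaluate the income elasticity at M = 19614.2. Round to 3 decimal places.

-0.125

At M = 19614.2: Q = 836.324.
dQ/dM = -1.49/(2√M) = -0.0053195 at this income.
η = (dQ/dM)·(M/Q) = -0.0053195 × (19614.2/836.324) = -0.125.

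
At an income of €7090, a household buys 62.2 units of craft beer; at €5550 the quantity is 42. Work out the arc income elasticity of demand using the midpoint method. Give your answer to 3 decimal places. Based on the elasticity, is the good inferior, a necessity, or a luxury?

ΔQ = 42 − 62.2 = -20.2; midpoint Q̄ = (62.2 + 42)/2 = 52.1.
ΔI = 5550 − 7090 = -1540; midpoint Ī = (7090 + 5550)/2 = 6320.
η = (ΔQ/Q̄) ÷ (ΔI/Ī) = (-20.2/52.1) ÷ (-1540/6320) = 1.591.
η > 1 ⇒ luxury.

1.591 (luxury)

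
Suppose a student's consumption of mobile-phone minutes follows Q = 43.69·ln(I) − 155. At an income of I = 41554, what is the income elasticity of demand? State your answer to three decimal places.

At I = 41554: Q = 309.632.
dQ/dI = 43.69/I = 0.0010514 at this income.
η = (dQ/dI)·(I/Q) = 0.0010514 × (41554/309.632) = 0.141.

0.141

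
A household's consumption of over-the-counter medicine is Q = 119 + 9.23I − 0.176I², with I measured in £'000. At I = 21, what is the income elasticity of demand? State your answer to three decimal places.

At I = 21: Q = 235.2140.
dQ/dI = 9.23 − 0.352I = 1.83800.
η = (dQ/dI)·(I/Q) = 1.83800 × (21/235.2140) = 0.164.

0.164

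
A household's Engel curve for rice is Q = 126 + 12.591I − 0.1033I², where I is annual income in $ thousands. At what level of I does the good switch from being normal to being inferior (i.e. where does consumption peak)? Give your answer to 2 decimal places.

dQ/dI = 12.591 − 0.2066I.
The good is inferior where dQ/dI < 0. Setting dQ/dI = 0 gives I = 12.591 / 0.2066 = 60.94.

60.94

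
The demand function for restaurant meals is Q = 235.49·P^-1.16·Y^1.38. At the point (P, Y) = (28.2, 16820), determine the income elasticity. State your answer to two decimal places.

1.38

For a multiplicative demand Q = A·P^α·Y^β, the income elasticity is β everywhere.
Here β = 1.38, so η = 1.38.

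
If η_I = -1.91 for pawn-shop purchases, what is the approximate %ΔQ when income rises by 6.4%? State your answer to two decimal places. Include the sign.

%ΔQ ≈ η × %ΔI = -1.91 × 6.4% = -12.22%.

-12.22%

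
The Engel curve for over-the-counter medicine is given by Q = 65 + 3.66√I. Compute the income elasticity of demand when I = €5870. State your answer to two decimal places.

At I = 5870: Q = 345.414.
dQ/dI = 3.66/(2√I) = 0.0238854 at this income.
η = (dQ/dI)·(I/Q) = 0.0238854 × (5870/345.414) = 0.41.

0.41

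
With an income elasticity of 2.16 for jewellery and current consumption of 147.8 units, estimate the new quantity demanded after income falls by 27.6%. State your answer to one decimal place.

%ΔQ ≈ η × %ΔI = 2.16 × (-27.6%) = -59.616%.
New Q ≈ 147.8 × (1 − 0.59616) = 59.7.

59.7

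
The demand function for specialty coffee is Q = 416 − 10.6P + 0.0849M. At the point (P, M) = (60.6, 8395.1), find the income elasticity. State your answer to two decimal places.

At P = 60.6, M = 8395.1: Q = 486.384.
Holding P constant, ∂Q/∂M = 0.0849.
η_M = (∂Q/∂M)·(M/Q) = 0.0849 × (8395.1/486.384) = 1.47.

1.47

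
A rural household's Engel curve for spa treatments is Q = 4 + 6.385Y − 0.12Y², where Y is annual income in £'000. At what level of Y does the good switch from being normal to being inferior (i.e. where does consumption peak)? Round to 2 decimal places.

26.60

dQ/dY = 6.385 − 0.24Y.
The good is inferior where dQ/dY < 0. Setting dQ/dY = 0 gives Y = 6.385 / 0.24 = 26.60.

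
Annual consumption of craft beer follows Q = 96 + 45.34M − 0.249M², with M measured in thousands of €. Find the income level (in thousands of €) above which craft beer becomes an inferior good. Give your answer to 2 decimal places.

91.04

dQ/dM = 45.34 − 0.498M.
The good is inferior where dQ/dM < 0. Setting dQ/dM = 0 gives M = 45.34 / 0.498 = 91.04.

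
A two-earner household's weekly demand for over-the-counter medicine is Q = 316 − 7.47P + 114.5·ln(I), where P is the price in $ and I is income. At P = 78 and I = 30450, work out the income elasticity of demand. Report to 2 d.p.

0.13

At P = 78, I = 30450: Q = 915.420.
Holding P constant, ∂Q/∂I = 114.5/I = 0.00376026.
η_I = (∂Q/∂I)·(I/Q) = 0.00376026 × (30450/915.420) = 0.13.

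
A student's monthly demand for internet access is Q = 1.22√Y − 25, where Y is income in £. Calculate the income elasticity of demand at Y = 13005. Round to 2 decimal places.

0.61

At Y = 13005: Q = 114.128.
dQ/dY = 1.22/(2√Y) = 0.00534903 at this income.
η = (dQ/dY)·(Y/Q) = 0.00534903 × (13005/114.128) = 0.61.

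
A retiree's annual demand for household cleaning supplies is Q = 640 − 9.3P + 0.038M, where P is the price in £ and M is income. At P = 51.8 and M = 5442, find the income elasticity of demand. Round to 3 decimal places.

At P = 51.8, M = 5442: Q = 365.056.
Holding P constant, ∂Q/∂M = 0.038.
η_M = (∂Q/∂M)·(M/Q) = 0.038 × (5442/365.056) = 0.566.

0.566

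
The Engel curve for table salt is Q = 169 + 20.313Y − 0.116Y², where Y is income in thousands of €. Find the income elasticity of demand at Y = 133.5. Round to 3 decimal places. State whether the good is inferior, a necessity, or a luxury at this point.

-1.749 (inferior good)

At Y = 133.5: Q = 813.4045.
dQ/dY = 20.313 − 0.232Y = -10.65900.
η = (dQ/dY)·(Y/Q) = -10.65900 × (133.5/813.4045) = -1.749.
η < 0 ⇒ inferior good.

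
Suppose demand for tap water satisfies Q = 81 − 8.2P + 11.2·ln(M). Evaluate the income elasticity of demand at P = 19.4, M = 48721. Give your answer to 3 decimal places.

0.262

At P = 19.4, M = 48721: Q = 42.811.
Holding P constant, ∂Q/∂M = 11.2/M = 0.00022988.
η_M = (∂Q/∂M)·(M/Q) = 0.00022988 × (48721/42.811) = 0.262.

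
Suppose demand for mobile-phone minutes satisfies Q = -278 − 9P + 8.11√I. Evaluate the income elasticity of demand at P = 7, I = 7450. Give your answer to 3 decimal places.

At P = 7, I = 7450: Q = 359.002.
Holding P constant, ∂Q/∂I = 8.11/(2√I) = 0.04698.
η_I = (∂Q/∂I)·(I/Q) = 0.04698 × (7450/359.002) = 0.975.

0.975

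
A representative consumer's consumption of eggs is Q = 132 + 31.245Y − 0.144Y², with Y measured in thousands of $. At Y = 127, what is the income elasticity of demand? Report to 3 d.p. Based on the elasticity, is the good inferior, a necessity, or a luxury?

-0.381 (inferior good)

At Y = 127: Q = 1777.5390.
dQ/dY = 31.245 − 0.288Y = -5.33100.
η = (dQ/dY)·(Y/Q) = -5.33100 × (127/1777.5390) = -0.381.
η < 0 ⇒ inferior good.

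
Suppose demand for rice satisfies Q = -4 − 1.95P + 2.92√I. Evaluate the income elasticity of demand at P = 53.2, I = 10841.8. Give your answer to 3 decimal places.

0.774

At P = 53.2, I = 10841.8: Q = 196.302.
Holding P constant, ∂Q/∂I = 2.92/(2√I) = 0.0140217.
η_I = (∂Q/∂I)·(I/Q) = 0.0140217 × (10841.8/196.302) = 0.774.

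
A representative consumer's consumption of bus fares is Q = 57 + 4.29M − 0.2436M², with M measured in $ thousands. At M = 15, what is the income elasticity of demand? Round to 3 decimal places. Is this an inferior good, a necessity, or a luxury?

-0.680 (inferior good)

At M = 15: Q = 66.5400.
dQ/dM = 4.29 − 0.4872M = -3.01800.
η = (dQ/dM)·(M/Q) = -3.01800 × (15/66.5400) = -0.680.
η < 0 ⇒ inferior good.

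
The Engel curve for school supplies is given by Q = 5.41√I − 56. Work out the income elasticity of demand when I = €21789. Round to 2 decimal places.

At I = 21789: Q = 742.575.
dQ/dI = 5.41/(2√I) = 0.0183252 at this income.
η = (dQ/dI)·(I/Q) = 0.0183252 × (21789/742.575) = 0.54.

0.54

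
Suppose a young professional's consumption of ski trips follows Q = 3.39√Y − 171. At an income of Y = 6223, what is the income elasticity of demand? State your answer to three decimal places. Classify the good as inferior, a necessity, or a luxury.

1.387 (luxury)

At Y = 6223: Q = 96.424.
dQ/dY = 3.39/(2√Y) = 0.0214867 at this income.
η = (dQ/dY)·(Y/Q) = 0.0214867 × (6223/96.424) = 1.387.
Since η > 1, the good is a luxury.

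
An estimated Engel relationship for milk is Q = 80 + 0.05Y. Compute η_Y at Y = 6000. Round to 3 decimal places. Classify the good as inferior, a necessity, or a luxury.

At Y = 6000: Q = 380.000.
dQ/dY = 0.05.
η = (dQ/dY)·(Y/Q) = 0.05 × (6000/380.000) = 0.789.
Since 0 < η < 1, the good is a necessity.

0.789 (necessity)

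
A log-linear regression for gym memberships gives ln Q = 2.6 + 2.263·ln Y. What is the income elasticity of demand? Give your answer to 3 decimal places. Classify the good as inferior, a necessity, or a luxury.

In a log-linear demand, the coefficient on ln Y is the income elasticity.
So η = 2.263.
η > 1 ⇒ luxury.

2.263 (luxury)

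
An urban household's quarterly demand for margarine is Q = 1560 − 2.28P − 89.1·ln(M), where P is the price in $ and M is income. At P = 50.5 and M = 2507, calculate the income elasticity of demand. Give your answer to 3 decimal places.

At P = 50.5, M = 2507: Q = 747.488.
Holding P constant, ∂Q/∂M = -89.1/M = -0.0355405.
η_M = (∂Q/∂M)·(M/Q) = -0.0355405 × (2507/747.488) = -0.119.

-0.119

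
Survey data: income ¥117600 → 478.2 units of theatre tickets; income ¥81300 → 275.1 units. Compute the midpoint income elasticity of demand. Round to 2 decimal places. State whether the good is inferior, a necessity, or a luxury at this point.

1.48 (luxury)

ΔQ = 275.1 − 478.2 = -203.1; midpoint Q̄ = (478.2 + 275.1)/2 = 376.65.
ΔI = 81300 − 117600 = -36300; midpoint Ī = (117600 + 81300)/2 = 99450.
η = (ΔQ/Q̄) ÷ (ΔI/Ī) = (-203.1/376.65) ÷ (-36300/99450) = 1.48.
η > 1 ⇒ luxury.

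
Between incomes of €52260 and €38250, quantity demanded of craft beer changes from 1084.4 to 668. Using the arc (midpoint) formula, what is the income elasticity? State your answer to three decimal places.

1.535

ΔQ = 668 − 1084.4 = -416.4; midpoint Q̄ = (1084.4 + 668)/2 = 876.2.
ΔI = 38250 − 52260 = -14010; midpoint Ī = (52260 + 38250)/2 = 45255.
η = (ΔQ/Q̄) ÷ (ΔI/Ī) = (-416.4/876.2) ÷ (-14010/45255) = 1.535.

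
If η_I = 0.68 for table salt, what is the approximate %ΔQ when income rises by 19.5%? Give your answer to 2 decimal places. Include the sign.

%ΔQ ≈ η × %ΔI = 0.68 × 19.5% = 13.26%.

13.26%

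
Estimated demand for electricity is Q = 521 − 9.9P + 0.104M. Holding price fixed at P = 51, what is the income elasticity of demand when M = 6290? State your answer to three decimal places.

0.976

At P = 51, M = 6290: Q = 670.260.
Holding P constant, ∂Q/∂M = 0.104.
η_M = (∂Q/∂M)·(M/Q) = 0.104 × (6290/670.260) = 0.976.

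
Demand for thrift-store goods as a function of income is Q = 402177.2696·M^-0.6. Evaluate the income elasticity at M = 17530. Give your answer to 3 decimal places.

For Q = A·M^β the income elasticity is constant and equal to β.
Here β = -0.6, so η = -0.600.

-0.600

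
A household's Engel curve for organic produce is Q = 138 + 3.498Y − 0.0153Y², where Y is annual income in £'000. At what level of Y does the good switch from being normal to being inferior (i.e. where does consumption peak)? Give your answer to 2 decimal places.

114.31

dQ/dY = 3.498 − 0.0306Y.
The good is inferior where dQ/dY < 0. Setting dQ/dY = 0 gives Y = 3.498 / 0.0306 = 114.31.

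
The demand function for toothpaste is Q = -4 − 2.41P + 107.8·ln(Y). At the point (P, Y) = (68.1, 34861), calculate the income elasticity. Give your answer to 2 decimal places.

At P = 68.1, Y = 34861: Q = 959.373.
Holding P constant, ∂Q/∂Y = 107.8/Y = 0.00309228.
η_Y = (∂Q/∂Y)·(Y/Q) = 0.00309228 × (34861/959.373) = 0.11.

0.11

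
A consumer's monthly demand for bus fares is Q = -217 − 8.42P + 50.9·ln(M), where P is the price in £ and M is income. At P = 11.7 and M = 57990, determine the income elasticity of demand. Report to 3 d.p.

At P = 11.7, M = 57990: Q = 242.759.
Holding P constant, ∂Q/∂M = 50.9/M = 0.000877738.
η_M = (∂Q/∂M)·(M/Q) = 0.000877738 × (57990/242.759) = 0.210.

0.210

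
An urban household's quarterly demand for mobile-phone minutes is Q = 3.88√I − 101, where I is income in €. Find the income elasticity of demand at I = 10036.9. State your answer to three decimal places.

0.676

At I = 10036.9: Q = 287.715.
dQ/dI = 3.88/(2√I) = 0.0193643 at this income.
η = (dQ/dI)·(I/Q) = 0.0193643 × (10036.9/287.715) = 0.676.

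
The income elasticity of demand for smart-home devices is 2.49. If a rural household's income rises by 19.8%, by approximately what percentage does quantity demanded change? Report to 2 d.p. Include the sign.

%ΔQ ≈ η × %ΔI = 2.49 × 19.8% = 49.30%.

49.30%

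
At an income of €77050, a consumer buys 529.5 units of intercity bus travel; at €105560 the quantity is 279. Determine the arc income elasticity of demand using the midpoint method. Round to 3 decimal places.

-1.985

ΔQ = 279 − 529.5 = -250.5; midpoint Q̄ = (529.5 + 279)/2 = 404.25.
ΔI = 105560 − 77050 = 28510; midpoint Ī = (77050 + 105560)/2 = 91305.
η = (ΔQ/Q̄) ÷ (ΔI/Ī) = (-250.5/404.25) ÷ (28510/91305) = -1.985.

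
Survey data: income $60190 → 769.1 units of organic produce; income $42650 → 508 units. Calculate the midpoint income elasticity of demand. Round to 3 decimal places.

1.199

ΔQ = 508 − 769.1 = -261.1; midpoint Q̄ = (769.1 + 508)/2 = 638.55.
ΔI = 42650 − 60190 = -17540; midpoint Ī = (60190 + 42650)/2 = 51420.
η = (ΔQ/Q̄) ÷ (ΔI/Ī) = (-261.1/638.55) ÷ (-17540/51420) = 1.199.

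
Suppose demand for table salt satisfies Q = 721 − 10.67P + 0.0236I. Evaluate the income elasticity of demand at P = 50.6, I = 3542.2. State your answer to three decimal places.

At P = 50.6, I = 3542.2: Q = 264.694.
Holding P constant, ∂Q/∂I = 0.0236.
η_I = (∂Q/∂I)·(I/Q) = 0.0236 × (3542.2/264.694) = 0.316.

0.316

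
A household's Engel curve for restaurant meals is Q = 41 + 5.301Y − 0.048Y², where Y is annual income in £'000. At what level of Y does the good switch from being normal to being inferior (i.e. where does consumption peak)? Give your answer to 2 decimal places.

55.22

dQ/dY = 5.301 − 0.096Y.
The good is inferior where dQ/dY < 0. Setting dQ/dY = 0 gives Y = 5.301 / 0.096 = 55.22.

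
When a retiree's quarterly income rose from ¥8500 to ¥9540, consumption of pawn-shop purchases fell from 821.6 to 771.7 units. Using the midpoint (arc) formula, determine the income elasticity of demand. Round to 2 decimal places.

ΔQ = 771.7 − 821.6 = -49.9; midpoint Q̄ = (821.6 + 771.7)/2 = 796.65.
ΔI = 9540 − 8500 = 1040; midpoint Ī = (8500 + 9540)/2 = 9020.
η = (ΔQ/Q̄) ÷ (ΔI/Ī) = (-49.9/796.65) ÷ (1040/9020) = -0.54.

-0.54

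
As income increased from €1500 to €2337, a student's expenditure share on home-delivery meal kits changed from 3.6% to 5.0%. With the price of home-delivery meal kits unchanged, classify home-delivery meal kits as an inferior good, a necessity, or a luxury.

luxury

The budget share rises as income rises, so η > 1.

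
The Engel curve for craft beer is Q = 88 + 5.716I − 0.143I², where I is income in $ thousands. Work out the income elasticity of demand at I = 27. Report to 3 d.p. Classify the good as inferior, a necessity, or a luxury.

At I = 27: Q = 138.0850.
dQ/dI = 5.716 − 0.286I = -2.00600.
η = (dQ/dI)·(I/Q) = -2.00600 × (27/138.0850) = -0.392.
η < 0 ⇒ inferior good.

-0.392 (inferior good)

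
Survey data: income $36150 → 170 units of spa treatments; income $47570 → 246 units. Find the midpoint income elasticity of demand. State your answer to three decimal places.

ΔQ = 246 − 170 = 76; midpoint Q̄ = (170 + 246)/2 = 208.
ΔI = 47570 − 36150 = 11420; midpoint Ī = (36150 + 47570)/2 = 41860.
η = (ΔQ/Q̄) ÷ (ΔI/Ī) = (76/208) ÷ (11420/41860) = 1.339.

1.339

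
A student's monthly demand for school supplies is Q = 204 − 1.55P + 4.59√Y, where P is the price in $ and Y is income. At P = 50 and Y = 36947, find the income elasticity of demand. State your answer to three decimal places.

0.437

At P = 50, Y = 36947: Q = 1008.772.
Holding P constant, ∂Q/∂Y = 4.59/(2√Y) = 0.0119397.
η_Y = (∂Q/∂Y)·(Y/Q) = 0.0119397 × (36947/1008.772) = 0.437.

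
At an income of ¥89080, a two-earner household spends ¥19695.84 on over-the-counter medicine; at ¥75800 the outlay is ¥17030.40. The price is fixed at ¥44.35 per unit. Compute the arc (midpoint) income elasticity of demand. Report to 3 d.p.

With a constant price, Q₁ = 19695.84/44.35 = 444.100 and Q₂ = 17030.40/44.35 = 384.000 (equivalently, work directly with expenditure since P cancels).
Midpoint %ΔQ = (17030.40 − 19695.84)/18363.12 = -0.14515; midpoint %ΔI = (75800 − 89080)/82440 = -0.16109.
η = -0.14515 / -0.16109 = 0.901.

0.901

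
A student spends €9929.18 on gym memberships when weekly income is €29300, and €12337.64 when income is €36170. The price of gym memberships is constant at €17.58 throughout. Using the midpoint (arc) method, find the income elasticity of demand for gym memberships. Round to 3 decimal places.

With a constant price, Q₁ = 9929.18/17.58 = 564.800 and Q₂ = 12337.64/17.58 = 701.800 (equivalently, work directly with expenditure since P cancels).
Midpoint %ΔQ = (12337.64 − 9929.18)/11133.41 = 0.21633; midpoint %ΔI = (36170 − 29300)/32735 = 0.20987.
η = 0.21633 / 0.20987 = 1.031.

1.031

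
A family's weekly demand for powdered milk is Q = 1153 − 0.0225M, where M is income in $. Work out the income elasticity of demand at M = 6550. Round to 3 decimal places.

At M = 6550: Q = 1005.625.
dQ/dM = −0.0225.
η = (dQ/dM)·(M/Q) = -0.0225 × (6550/1005.625) = -0.147.

-0.147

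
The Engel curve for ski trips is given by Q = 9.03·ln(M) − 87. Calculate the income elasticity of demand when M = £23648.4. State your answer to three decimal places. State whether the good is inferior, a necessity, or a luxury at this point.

2.291 (luxury)

At M = 23648.4: Q = 3.942.
dQ/dM = 9.03/M = 0.000381844 at this income.
η = (dQ/dM)·(M/Q) = 0.000381844 × (23648.4/3.942) = 2.291.
Since η > 1, the good is a luxury.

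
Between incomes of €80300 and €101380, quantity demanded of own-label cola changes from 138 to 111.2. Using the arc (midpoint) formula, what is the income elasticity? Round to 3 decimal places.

-0.927

ΔQ = 111.2 − 138 = -26.8; midpoint Q̄ = (138 + 111.2)/2 = 124.6.
ΔI = 101380 − 80300 = 21080; midpoint Ī = (80300 + 101380)/2 = 90840.
η = (ΔQ/Q̄) ÷ (ΔI/Ī) = (-26.8/124.6) ÷ (21080/90840) = -0.927.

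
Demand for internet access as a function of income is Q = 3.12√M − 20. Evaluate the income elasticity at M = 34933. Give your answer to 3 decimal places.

At M = 34933: Q = 563.140.
dQ/dM = 3.12/(2√M) = 0.00834654 at this income.
η = (dQ/dM)·(M/Q) = 0.00834654 × (34933/563.140) = 0.518.

0.518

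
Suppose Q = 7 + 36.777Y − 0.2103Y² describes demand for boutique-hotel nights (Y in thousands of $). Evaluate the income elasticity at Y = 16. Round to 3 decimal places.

0.888

At Y = 16: Q = 541.5952.
dQ/dY = 36.777 − 0.4206Y = 30.04740.
η = (dQ/dY)·(Y/Q) = 30.04740 × (16/541.5952) = 0.888.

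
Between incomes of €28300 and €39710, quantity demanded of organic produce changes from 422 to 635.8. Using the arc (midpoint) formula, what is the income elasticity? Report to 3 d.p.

1.205

ΔQ = 635.8 − 422 = 213.8; midpoint Q̄ = (422 + 635.8)/2 = 528.9.
ΔI = 39710 − 28300 = 11410; midpoint Ī = (28300 + 39710)/2 = 34005.
η = (ΔQ/Q̄) ÷ (ΔI/Ī) = (213.8/528.9) ÷ (11410/34005) = 1.205.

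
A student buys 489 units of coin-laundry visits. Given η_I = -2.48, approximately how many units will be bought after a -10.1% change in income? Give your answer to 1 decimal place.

%ΔQ ≈ η × %ΔI = -2.48 × (-10.1%) = 25.048%.
New Q ≈ 489 × (1 + 0.25048) = 611.5.

611.5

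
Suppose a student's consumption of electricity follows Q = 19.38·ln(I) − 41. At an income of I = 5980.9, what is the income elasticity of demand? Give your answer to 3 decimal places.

At I = 5980.9: Q = 127.535.
dQ/dI = 19.38/I = 0.00324032 at this income.
η = (dQ/dI)·(I/Q) = 0.00324032 × (5980.9/127.535) = 0.152.

0.152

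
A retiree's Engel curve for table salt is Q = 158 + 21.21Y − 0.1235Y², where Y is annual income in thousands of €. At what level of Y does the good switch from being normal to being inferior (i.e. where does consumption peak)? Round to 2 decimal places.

dQ/dY = 21.21 − 0.247Y.
The good is inferior where dQ/dY < 0. Setting dQ/dY = 0 gives Y = 21.21 / 0.247 = 85.87.

85.87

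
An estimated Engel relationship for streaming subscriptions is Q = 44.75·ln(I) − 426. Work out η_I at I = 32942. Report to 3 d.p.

At I = 32942: Q = 39.512.
dQ/dI = 44.75/I = 0.00135845 at this income.
η = (dQ/dI)·(I/Q) = 0.00135845 × (32942/39.512) = 1.133.

1.133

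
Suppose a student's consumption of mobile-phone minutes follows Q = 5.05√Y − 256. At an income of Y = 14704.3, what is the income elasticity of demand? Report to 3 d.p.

0.859

At Y = 14704.3: Q = 356.370.
dQ/dY = 5.05/(2√Y) = 0.0208228 at this income.
η = (dQ/dY)·(Y/Q) = 0.0208228 × (14704.3/356.370) = 0.859.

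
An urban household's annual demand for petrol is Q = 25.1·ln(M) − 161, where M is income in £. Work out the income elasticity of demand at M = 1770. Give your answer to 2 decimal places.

0.94

At M = 1770: Q = 26.716.
dQ/dM = 25.1/M = 0.0141808 at this income.
η = (dQ/dM)·(M/Q) = 0.0141808 × (1770/26.716) = 0.94.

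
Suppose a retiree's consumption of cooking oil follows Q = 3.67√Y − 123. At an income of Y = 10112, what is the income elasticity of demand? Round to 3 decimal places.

0.750

At Y = 10112: Q = 246.049.
dQ/dY = 3.67/(2√Y) = 0.0182481 at this income.
η = (dQ/dY)·(Y/Q) = 0.0182481 × (10112/246.049) = 0.750.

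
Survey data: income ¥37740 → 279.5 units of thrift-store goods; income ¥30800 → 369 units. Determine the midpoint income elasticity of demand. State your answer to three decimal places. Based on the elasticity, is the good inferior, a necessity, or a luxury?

ΔQ = 369 − 279.5 = 89.5; midpoint Q̄ = (279.5 + 369)/2 = 324.25.
ΔI = 30800 − 37740 = -6940; midpoint Ī = (37740 + 30800)/2 = 34270.
η = (ΔQ/Q̄) ÷ (ΔI/Ī) = (89.5/324.25) ÷ (-6940/34270) = -1.363.
η < 0 ⇒ inferior good.

-1.363 (inferior good)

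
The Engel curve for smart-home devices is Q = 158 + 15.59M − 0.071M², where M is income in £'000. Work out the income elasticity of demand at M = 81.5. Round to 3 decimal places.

0.342

At M = 81.5: Q = 956.9853.
dQ/dM = 15.59 − 0.142M = 4.01700.
η = (dQ/dM)·(M/Q) = 4.01700 × (81.5/956.9853) = 0.342.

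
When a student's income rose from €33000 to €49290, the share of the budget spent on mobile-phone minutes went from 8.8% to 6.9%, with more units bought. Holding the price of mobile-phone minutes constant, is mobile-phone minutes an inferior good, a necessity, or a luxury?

Quantity rises but the budget share falls as income rises, so 0 < η < 1.

necessity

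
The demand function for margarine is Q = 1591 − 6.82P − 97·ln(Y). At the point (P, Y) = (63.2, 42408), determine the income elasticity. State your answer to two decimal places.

-0.77

At P = 63.2, Y = 42408: Q = 126.432.
Holding P constant, ∂Q/∂Y = -97/Y = -0.0022873.
η_Y = (∂Q/∂Y)·(Y/Q) = -0.0022873 × (42408/126.432) = -0.77.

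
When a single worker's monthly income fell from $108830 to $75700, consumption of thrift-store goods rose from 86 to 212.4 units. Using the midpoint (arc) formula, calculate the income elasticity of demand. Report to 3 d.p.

ΔQ = 212.4 − 86 = 126.4; midpoint Q̄ = (86 + 212.4)/2 = 149.2.
ΔI = 75700 − 108830 = -33130; midpoint Ī = (108830 + 75700)/2 = 92265.
η = (ΔQ/Q̄) ÷ (ΔI/Ī) = (126.4/149.2) ÷ (-33130/92265) = -2.359.

-2.359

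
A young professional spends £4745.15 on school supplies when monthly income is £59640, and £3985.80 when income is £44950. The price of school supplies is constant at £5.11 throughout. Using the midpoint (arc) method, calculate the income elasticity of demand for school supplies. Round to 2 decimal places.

With a constant price, Q₁ = 4745.15/5.11 = 928.601 and Q₂ = 3985.80/5.11 = 780.000 (equivalently, work directly with expenditure since P cancels).
Midpoint %ΔQ = (3985.80 − 4745.15)/4365.48 = -0.17394; midpoint %ΔI = (44950 − 59640)/52295 = -0.28091.
η = -0.17394 / -0.28091 = 0.62.

0.62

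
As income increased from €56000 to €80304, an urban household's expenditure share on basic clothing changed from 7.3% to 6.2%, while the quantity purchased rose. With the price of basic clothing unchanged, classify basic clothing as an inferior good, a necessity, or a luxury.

necessity

Quantity rises but the budget share falls as income rises, so 0 < η < 1.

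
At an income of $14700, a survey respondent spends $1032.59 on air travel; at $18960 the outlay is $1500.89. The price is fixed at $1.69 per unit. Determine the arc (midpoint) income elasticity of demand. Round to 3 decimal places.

With a constant price, Q₁ = 1032.59/1.69 = 611.000 and Q₂ = 1500.89/1.69 = 888.101 (equivalently, work directly with expenditure since P cancels).
Midpoint %ΔQ = (1500.89 − 1032.59)/1266.74 = 0.36969; midpoint %ΔI = (18960 − 14700)/16830 = 0.25312.
η = 0.36969 / 0.25312 = 1.461.

1.461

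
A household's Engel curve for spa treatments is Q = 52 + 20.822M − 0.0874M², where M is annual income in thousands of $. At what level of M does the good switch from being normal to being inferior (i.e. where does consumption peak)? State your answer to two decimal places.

dQ/dM = 20.822 − 0.1748M.
The good is inferior where dQ/dM < 0. Setting dQ/dM = 0 gives M = 20.822 / 0.1748 = 119.12.

119.12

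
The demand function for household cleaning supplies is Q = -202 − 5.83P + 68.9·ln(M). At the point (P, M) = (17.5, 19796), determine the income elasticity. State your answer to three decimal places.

At P = 17.5, M = 19796: Q = 377.619.
Holding P constant, ∂Q/∂M = 68.9/M = 0.0034805.
η_M = (∂Q/∂M)·(M/Q) = 0.0034805 × (19796/377.619) = 0.182.

0.182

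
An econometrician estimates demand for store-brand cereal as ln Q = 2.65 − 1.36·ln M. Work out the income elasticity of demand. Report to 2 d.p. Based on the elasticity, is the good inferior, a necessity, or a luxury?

In a log-linear demand, the coefficient on ln M is the income elasticity.
So η = -1.36.
η < 0 ⇒ inferior good.

-1.36 (inferior good)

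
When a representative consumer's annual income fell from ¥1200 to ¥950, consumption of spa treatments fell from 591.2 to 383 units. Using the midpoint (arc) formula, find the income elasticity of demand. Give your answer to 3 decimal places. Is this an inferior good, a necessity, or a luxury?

ΔQ = 383 − 591.2 = -208.2; midpoint Q̄ = (591.2 + 383)/2 = 487.1.
ΔI = 950 − 1200 = -250; midpoint Ī = (1200 + 950)/2 = 1075.
η = (ΔQ/Q̄) ÷ (ΔI/Ī) = (-208.2/487.1) ÷ (-250/1075) = 1.838.
η > 1 ⇒ luxury.

1.838 (luxury)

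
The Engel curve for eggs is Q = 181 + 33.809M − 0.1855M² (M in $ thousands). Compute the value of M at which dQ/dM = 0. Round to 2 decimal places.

91.13

dQ/dM = 33.809 − 0.371M.
The good is inferior where dQ/dM < 0. Setting dQ/dM = 0 gives M = 33.809 / 0.371 = 91.13.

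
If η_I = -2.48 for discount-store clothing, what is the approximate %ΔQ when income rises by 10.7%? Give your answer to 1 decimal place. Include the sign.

%ΔQ ≈ η × %ΔI = -2.48 × 10.7% = -26.5%.

-26.5%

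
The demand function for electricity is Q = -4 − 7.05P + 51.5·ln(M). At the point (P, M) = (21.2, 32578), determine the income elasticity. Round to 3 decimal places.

At P = 21.2, M = 32578: Q = 381.697.
Holding P constant, ∂Q/∂M = 51.5/M = 0.00158082.
η_M = (∂Q/∂M)·(M/Q) = 0.00158082 × (32578/381.697) = 0.135.

0.135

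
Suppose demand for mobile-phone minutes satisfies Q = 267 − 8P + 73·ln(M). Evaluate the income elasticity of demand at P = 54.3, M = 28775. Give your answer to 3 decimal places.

0.125

At P = 54.3, M = 28775: Q = 582.110.
Holding P constant, ∂Q/∂M = 73/M = 0.00253692.
η_M = (∂Q/∂M)·(M/Q) = 0.00253692 × (28775/582.110) = 0.125.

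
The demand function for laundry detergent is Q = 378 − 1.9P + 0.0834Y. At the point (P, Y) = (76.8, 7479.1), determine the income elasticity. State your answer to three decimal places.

At P = 76.8, Y = 7479.1: Q = 855.837.
Holding P constant, ∂Q/∂Y = 0.0834.
η_Y = (∂Q/∂Y)·(Y/Q) = 0.0834 × (7479.1/855.837) = 0.729.

0.729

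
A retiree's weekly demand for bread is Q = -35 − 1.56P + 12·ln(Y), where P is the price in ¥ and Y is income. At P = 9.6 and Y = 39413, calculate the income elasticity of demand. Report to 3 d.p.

At P = 9.6, Y = 39413: Q = 77.006.
Holding P constant, ∂Q/∂Y = 12/Y = 0.000304468.
η_Y = (∂Q/∂Y)·(Y/Q) = 0.000304468 × (39413/77.006) = 0.156.

0.156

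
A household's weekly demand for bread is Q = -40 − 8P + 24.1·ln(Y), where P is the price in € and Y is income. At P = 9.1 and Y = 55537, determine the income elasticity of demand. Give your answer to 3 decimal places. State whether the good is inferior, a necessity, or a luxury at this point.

0.160 (necessity)

At P = 9.1, Y = 55537: Q = 150.488.
Holding P constant, ∂Q/∂Y = 24.1/Y = 0.000433945.
η_Y = (∂Q/∂Y)·(Y/Q) = 0.000433945 × (55537/150.488) = 0.160.
Since 0 < η < 1, this is a necessity.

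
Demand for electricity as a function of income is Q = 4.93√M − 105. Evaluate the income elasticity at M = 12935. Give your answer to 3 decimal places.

At M = 12935: Q = 455.699.
dQ/dM = 4.93/(2√M) = 0.0216737 at this income.
η = (dQ/dM)·(M/Q) = 0.0216737 × (12935/455.699) = 0.615.

0.615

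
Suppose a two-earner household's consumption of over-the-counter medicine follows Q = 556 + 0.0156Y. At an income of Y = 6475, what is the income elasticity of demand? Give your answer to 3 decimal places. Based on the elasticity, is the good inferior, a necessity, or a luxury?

0.154 (necessity)

At Y = 6475: Q = 657.010.
dQ/dY = 0.0156.
η = (dQ/dY)·(Y/Q) = 0.0156 × (6475/657.010) = 0.154.
Since 0 < η < 1, the good is a necessity.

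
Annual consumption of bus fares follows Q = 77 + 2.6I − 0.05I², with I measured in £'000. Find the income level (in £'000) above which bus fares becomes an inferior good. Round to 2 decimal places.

dQ/dI = 2.6 − 0.1I.
The good is inferior where dQ/dI < 0. Setting dQ/dI = 0 gives I = 2.6 / 0.1 = 26.00.

26.00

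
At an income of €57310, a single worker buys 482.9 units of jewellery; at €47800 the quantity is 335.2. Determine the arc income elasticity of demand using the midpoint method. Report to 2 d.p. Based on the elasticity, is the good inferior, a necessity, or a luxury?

2.00 (luxury)

ΔQ = 335.2 − 482.9 = -147.7; midpoint Q̄ = (482.9 + 335.2)/2 = 409.05.
ΔI = 47800 − 57310 = -9510; midpoint Ī = (57310 + 47800)/2 = 52555.
η = (ΔQ/Q̄) ÷ (ΔI/Ī) = (-147.7/409.05) ÷ (-9510/52555) = 2.00.
η > 1 ⇒ luxury.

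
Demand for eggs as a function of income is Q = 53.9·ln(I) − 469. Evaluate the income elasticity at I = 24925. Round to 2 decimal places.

At I = 24925: Q = 76.663.
dQ/dI = 53.9/I = 0.00216249 at this income.
η = (dQ/dI)·(I/Q) = 0.00216249 × (24925/76.663) = 0.70.

0.70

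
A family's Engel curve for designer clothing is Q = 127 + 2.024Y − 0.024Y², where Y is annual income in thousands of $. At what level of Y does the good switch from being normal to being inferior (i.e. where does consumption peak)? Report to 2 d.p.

42.17

dQ/dY = 2.024 − 0.048Y.
The good is inferior where dQ/dY < 0. Setting dQ/dY = 0 gives Y = 2.024 / 0.048 = 42.17.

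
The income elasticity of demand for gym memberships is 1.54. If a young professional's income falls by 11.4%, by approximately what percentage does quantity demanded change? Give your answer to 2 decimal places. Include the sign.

-17.56%

%ΔQ ≈ η × %ΔI = 1.54 × (-11.4%) = -17.56%.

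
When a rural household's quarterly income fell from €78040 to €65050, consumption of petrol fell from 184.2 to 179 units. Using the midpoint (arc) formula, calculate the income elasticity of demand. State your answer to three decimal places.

0.158

ΔQ = 179 − 184.2 = -5.2; midpoint Q̄ = (184.2 + 179)/2 = 181.6.
ΔI = 65050 − 78040 = -12990; midpoint Ī = (78040 + 65050)/2 = 71545.
η = (ΔQ/Q̄) ÷ (ΔI/Ī) = (-5.2/181.6) ÷ (-12990/71545) = 0.158.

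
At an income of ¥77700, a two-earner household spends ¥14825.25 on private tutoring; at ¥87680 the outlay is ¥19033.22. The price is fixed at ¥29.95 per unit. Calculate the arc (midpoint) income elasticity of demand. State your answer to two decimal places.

With a constant price, Q₁ = 14825.25/29.95 = 495.000 and Q₂ = 19033.22/29.95 = 635.500 (equivalently, work directly with expenditure since P cancels).
Midpoint %ΔQ = (19033.22 − 14825.25)/16929.24 = 0.24856; midpoint %ΔI = (87680 − 77700)/82690 = 0.12069.
η = 0.24856 / 0.12069 = 2.06.

2.06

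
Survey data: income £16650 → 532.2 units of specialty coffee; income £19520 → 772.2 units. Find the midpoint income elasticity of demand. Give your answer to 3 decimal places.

2.319

ΔQ = 772.2 − 532.2 = 240; midpoint Q̄ = (532.2 + 772.2)/2 = 652.2.
ΔI = 19520 − 16650 = 2870; midpoint Ī = (16650 + 19520)/2 = 18085.
η = (ΔQ/Q̄) ÷ (ΔI/Ī) = (240/652.2) ÷ (2870/18085) = 2.319.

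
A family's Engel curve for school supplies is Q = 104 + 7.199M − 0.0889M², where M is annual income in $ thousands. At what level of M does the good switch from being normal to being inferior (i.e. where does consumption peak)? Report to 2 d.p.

40.49

dQ/dM = 7.199 − 0.1778M.
The good is inferior where dQ/dM < 0. Setting dQ/dM = 0 gives M = 7.199 / 0.1778 = 40.49.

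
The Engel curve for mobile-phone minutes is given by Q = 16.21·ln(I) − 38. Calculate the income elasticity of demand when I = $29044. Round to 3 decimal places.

At I = 29044: Q = 128.583.
dQ/dI = 16.21/I = 0.000558119 at this income.
η = (dQ/dI)·(I/Q) = 0.000558119 × (29044/128.583) = 0.126.

0.126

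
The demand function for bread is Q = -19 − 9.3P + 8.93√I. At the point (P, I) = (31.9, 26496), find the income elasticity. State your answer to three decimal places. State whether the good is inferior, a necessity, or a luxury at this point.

0.639 (necessity)

At P = 31.9, I = 26496: Q = 1137.919.
Holding P constant, ∂Q/∂I = 8.93/(2√I) = 0.0274303.
η_I = (∂Q/∂I)·(I/Q) = 0.0274303 × (26496/1137.919) = 0.639.
Since 0 < η < 1, this is a necessity.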